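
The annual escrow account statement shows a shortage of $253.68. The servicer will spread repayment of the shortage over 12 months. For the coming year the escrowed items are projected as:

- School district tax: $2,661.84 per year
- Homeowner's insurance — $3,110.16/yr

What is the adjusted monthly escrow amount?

School district tax: $2,661.84 per year
Homeowner's insurance: $3,110.16 per year
Combined annual = $2,661.84 + $3,110.16 = $5,772.00
Monthly escrow = $5,772.00 / 12 = $481.00
Shortage per month = $253.68 ÷ 12 = $21.14
New monthly escrow = $481.00 + $21.14 = $502.14

$502.14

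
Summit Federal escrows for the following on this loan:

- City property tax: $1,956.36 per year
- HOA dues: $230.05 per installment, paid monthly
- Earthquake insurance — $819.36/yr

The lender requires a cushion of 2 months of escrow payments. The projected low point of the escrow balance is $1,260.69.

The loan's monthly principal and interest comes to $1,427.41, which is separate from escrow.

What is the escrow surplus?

$337.97

City property tax = $1,956.36 annually
HOA dues = $230.05 × 12 = $2,760.60 annually
Earthquake insurance = $819.36 annually
Total annual escrow = $1,956.36 + $2,760.60 + $819.36 = $5,536.32
Base monthly escrow = $5,536.32 / 12 = $461.36
Cushion = 2 × $461.36 = $922.72
Surplus = $1,260.69 − $922.72 = $337.97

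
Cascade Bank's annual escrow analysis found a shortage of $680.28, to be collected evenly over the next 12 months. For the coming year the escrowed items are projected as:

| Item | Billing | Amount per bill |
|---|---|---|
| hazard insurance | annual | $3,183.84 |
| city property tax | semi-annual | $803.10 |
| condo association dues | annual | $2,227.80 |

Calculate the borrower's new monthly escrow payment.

Hazard insurance = $3,183.84 annually
City property tax = $803.10 × 2 = $1,606.20 annually
Condo association dues = $2,227.80 annually
Annual escrow total = $3,183.84 + $1,606.20 + $2,227.80 = $7,017.84
Per month = $7,017.84 / 12 = $584.82
Shortage per month = $680.28 ÷ 12 = $56.69
Adjusted monthly = $584.82 + $56.69 = $641.51

$641.51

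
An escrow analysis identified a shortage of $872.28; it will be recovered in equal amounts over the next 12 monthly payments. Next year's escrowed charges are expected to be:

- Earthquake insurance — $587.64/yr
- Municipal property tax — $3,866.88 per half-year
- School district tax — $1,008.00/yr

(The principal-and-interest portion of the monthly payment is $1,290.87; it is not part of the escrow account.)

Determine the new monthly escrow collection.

$850.14

Earthquake insurance: $587.64
Municipal property tax: $3,866.88 × 2 = $7,733.76
School district tax: $1,008.00
Yearly total = $587.64 + $7,733.76 + $1,008.00 = $9,329.40
Monthly = $9,329.40 / 12 = $777.45
Shortage spread = $872.28 / 12 = $72.69/mo
New monthly escrow = $777.45 + $72.69 = $850.14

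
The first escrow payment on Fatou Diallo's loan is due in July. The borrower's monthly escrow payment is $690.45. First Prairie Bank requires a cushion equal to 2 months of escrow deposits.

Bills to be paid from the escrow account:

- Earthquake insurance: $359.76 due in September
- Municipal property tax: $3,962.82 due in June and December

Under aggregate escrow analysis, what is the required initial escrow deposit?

Cushion = 2 × $690.45 = $1,380.90
Trial balance (start $0, +$690.45 each month, − disbursements):
  Jul: +$690.45 → $690.45
  Aug: +$690.45 → $1,380.90
  Sep: +$690.45 − $359.76 → $1,711.59
  Oct: +$690.45 → $2,402.04
  Nov: +$690.45 → $3,092.49
  Dec: +$690.45 − $3,962.82 → -$179.88
  Jan: +$690.45 → $510.57
  Feb: +$690.45 → $1,201.02
  Mar: +$690.45 → $1,891.47
  Apr: +$690.45 → $2,581.92
  May: +$690.45 → $3,272.37
  Jun: +$690.45 − $3,962.82 → $0.00
Lowest trial balance = -$179.88 (Dec)
Initial deposit = cushion − low point = $1,380.90 − (-$179.88) = $1,560.78

$1,560.78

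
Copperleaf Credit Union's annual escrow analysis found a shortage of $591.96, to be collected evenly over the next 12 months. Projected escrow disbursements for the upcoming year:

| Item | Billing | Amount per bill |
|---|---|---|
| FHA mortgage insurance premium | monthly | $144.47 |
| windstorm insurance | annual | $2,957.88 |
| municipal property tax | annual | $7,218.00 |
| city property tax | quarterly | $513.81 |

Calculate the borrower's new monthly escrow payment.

FHA mortgage insurance premium: $144.47 × 12 = $1,733.64/yr
Windstorm insurance: $2,957.88/yr
Municipal property tax: $7,218.00/yr
City property tax: $513.81 × 4 = $2,055.24/yr
Total annual escrow = $1,733.64 + $2,957.88 + $7,218.00 + $2,055.24 = $13,964.76
Monthly = $13,964.76 / 12 = $1,163.73
Shortage per month = $591.96 / 12 = $49.33
Adjusted monthly = $1,163.73 + $49.33 = $1,213.06

$1,213.06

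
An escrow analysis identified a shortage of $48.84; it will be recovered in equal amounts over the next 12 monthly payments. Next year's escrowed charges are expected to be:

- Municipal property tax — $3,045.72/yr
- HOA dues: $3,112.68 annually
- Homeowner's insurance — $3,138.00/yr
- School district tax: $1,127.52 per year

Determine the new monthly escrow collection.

$872.73

Municipal property tax — $3,045.72/yr
HOA dues — $3,112.68/yr
Homeowner's insurance — $3,138.00/yr
School district tax — $1,127.52/yr
Annual escrow total = $3,045.72 + $3,112.68 + $3,138.00 + $1,127.52 = $10,423.92
Monthly = $10,423.92 / 12 = $868.66
Monthly shortage recovery: $48.84 ÷ 12 = $4.07
New monthly escrow = $868.66 + $4.07 = $872.73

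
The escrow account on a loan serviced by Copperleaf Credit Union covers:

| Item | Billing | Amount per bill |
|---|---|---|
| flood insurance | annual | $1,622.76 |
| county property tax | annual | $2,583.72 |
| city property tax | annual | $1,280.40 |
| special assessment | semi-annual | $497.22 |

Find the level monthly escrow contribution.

$540.11

Flood insurance = $1,622.76
County property tax = $2,583.72
City property tax = $1,280.40
Special assessment = $497.22 × 2 = $994.44
Total per year = $6,481.32
Monthly = $6,481.32 / 12 = $540.11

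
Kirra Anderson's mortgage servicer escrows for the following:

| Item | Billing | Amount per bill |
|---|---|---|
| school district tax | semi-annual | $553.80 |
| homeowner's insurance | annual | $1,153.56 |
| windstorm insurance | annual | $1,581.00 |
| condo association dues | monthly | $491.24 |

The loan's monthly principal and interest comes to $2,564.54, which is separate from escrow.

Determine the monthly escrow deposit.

$811.42

School district tax — $553.80 × 2 = $1,107.60 per year
Homeowner's insurance — $1,153.56 per year
Windstorm insurance — $1,581.00 per year
Condo association dues — $491.24 × 12 = $5,894.88 per year
Total annual escrow = $1,107.60 + $1,153.56 + $1,581.00 + $5,894.88 = $9,737.04
Base monthly escrow = $9,737.04 / 12 = $811.42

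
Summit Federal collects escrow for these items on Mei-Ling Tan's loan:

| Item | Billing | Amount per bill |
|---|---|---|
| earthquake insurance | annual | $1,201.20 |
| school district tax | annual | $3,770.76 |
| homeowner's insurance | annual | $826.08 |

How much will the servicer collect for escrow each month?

$483.17

Earthquake insurance: $1,201.20/yr
School district tax: $3,770.76/yr
Homeowner's insurance: $826.08/yr
Yearly total = $1,201.20 + $3,770.76 + $826.08 = $5,798.04
Per month = $5,798.04 / 12 = $483.17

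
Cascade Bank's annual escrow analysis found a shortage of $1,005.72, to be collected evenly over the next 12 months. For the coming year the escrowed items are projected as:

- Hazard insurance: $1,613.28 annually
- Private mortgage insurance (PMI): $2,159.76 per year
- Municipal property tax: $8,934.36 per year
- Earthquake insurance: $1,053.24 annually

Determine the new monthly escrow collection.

$1,230.53

Hazard insurance — $1,613.28/yr
Private mortgage insurance (PMI) — $2,159.76/yr
Municipal property tax — $8,934.36/yr
Earthquake insurance — $1,053.24/yr
Total per year = $13,760.64
Monthly = $13,760.64 ÷ 12 = $1,146.72
Monthly shortage recovery: $1,005.72 ÷ 12 = $83.81
New monthly escrow = $1,146.72 + $83.81 = $1,230.53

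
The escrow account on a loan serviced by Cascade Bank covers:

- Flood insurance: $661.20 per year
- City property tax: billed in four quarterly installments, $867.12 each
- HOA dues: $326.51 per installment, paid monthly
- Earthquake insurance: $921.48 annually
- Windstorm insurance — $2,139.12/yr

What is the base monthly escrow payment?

Flood insurance = $661.20
City property tax = $867.12 × 4 = $3,468.48
HOA dues = $326.51 × 12 = $3,918.12
Earthquake insurance = $921.48
Windstorm insurance = $2,139.12
Yearly total = $661.20 + $3,468.48 + $3,918.12 + $921.48 + $2,139.12 = $11,108.40
Monthly escrow = $11,108.40 ÷ 12 = $925.70

$925.70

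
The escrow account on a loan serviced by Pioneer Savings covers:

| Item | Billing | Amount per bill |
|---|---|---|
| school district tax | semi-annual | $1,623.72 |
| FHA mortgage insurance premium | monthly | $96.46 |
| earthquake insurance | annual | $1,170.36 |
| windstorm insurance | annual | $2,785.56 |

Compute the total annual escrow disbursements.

School district tax = $1,623.72 × 2 = $3,247.44 per year
FHA mortgage insurance premium = $96.46 × 12 = $1,157.52 per year
Earthquake insurance = $1,170.36 per year
Windstorm insurance = $2,785.56 per year
Yearly total = $3,247.44 + $1,157.52 + $1,170.36 + $2,785.56 = $8,360.88

$8,360.88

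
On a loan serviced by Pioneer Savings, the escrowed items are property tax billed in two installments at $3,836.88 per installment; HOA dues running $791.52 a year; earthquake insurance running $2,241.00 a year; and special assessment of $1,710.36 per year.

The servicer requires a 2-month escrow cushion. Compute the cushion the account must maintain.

Property tax: $3,836.88 × 2 = $7,673.76/yr
HOA dues: $791.52/yr
Earthquake insurance: $2,241.00/yr
Special assessment: $1,710.36/yr
Total annual escrow = $7,673.76 + $791.52 + $2,241.00 + $1,710.36 = $12,416.64
Per month = $12,416.64 ÷ 12 = $1,034.72
Required cushion = 2 × $1,034.72 = $2,069.44

$2,069.44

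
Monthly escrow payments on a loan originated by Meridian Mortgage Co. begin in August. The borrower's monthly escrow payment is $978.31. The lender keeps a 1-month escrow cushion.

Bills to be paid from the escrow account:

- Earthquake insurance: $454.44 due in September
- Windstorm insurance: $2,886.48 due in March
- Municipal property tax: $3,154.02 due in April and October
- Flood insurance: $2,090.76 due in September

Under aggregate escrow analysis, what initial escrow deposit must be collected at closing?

Cushion = 1 × $978.31 = $978.31
Trial balance (start $0, +$978.31 each month, − disbursements):
  Aug: +$978.31 → $978.31
  Sep: +$978.31 − $2,545.20 → -$588.58
  Oct: +$978.31 − $3,154.02 → -$2,764.29
  Nov: +$978.31 → -$1,785.98
  Dec: +$978.31 → -$807.67
  Jan: +$978.31 → $170.64
  Feb: +$978.31 → $1,148.95
  Mar: +$978.31 − $2,886.48 → -$759.22
  Apr: +$978.31 − $3,154.02 → -$2,934.93
  May: +$978.31 → -$1,956.62
  Jun: +$978.31 → -$978.31
  Jul: +$978.31 → $0.00
Lowest trial balance = -$2,934.93 (Apr)
Initial deposit = cushion − low point = $978.31 − (-$2,934.93) = $3,913.24

$3,913.24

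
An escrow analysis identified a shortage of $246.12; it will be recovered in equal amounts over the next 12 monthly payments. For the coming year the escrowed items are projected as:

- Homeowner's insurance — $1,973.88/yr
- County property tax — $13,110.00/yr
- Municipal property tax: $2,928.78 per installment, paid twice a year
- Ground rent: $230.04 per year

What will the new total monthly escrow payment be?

Homeowner's insurance — $1,973.88 per year
County property tax — $13,110.00 per year
Municipal property tax — $2,928.78 × 2 = $5,857.56 per year
Ground rent — $230.04 per year
Yearly total = $21,171.48
Base monthly escrow = $21,171.48 / 12 = $1,764.29
Shortage spread = $246.12 / 12 = $20.51/mo
Adjusted monthly = $1,764.29 + $20.51 = $1,784.80

$1,784.80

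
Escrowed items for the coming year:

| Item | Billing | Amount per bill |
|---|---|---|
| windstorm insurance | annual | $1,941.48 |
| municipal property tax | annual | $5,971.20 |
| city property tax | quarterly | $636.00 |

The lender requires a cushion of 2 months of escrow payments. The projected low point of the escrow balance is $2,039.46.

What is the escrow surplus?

Windstorm insurance = $1,941.48/yr
Municipal property tax = $5,971.20/yr
City property tax = $636.00 × 4 = $2,544.00/yr
Yearly total = $1,941.48 + $5,971.20 + $2,544.00 = $10,456.68
Monthly = $10,456.68 / 12 = $871.39
Cushion = 2 × $871.39 = $1,742.78
Surplus = $2,039.46 − $1,742.78 = $296.68

$296.68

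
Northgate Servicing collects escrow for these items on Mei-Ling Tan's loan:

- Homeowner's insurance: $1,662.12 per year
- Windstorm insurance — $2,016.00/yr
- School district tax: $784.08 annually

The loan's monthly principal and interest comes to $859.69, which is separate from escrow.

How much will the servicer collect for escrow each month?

Homeowner's insurance: $1,662.12
Windstorm insurance: $2,016.00
School district tax: $784.08
Combined annual = $4,462.20
Monthly escrow = $4,462.20 ÷ 12 = $371.85

$371.85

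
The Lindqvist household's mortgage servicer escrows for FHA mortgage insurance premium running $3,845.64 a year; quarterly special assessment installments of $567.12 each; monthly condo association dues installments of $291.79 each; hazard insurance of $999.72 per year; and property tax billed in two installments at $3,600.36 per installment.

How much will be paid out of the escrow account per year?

FHA mortgage insurance premium = $3,845.64 per year
Special assessment = $567.12 × 4 = $2,268.48 per year
Condo association dues = $291.79 × 12 = $3,501.48 per year
Hazard insurance = $999.72 per year
Property tax = $3,600.36 × 2 = $7,200.72 per year
Annual escrow total = $17,816.04

$17,816.04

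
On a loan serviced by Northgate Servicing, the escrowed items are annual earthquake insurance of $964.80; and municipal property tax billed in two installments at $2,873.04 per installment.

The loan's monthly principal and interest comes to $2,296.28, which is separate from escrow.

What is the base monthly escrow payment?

$559.24

Earthquake insurance: $964.80 per year
Municipal property tax: $2,873.04 × 2 = $5,746.08 per year
Annual escrow total = $964.80 + $5,746.08 = $6,710.88
Base monthly escrow = $6,710.88 / 12 = $559.24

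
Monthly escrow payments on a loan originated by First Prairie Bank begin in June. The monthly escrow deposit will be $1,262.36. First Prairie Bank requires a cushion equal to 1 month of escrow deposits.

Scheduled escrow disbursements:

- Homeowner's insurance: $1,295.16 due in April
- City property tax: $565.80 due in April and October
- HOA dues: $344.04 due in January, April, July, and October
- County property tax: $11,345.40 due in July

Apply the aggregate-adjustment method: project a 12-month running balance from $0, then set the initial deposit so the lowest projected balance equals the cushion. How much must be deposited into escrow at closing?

Cushion = 1 × $1,262.36 = $1,262.36
Trial balance (start $0, +$1,262.36 each month, − disbursements):
  Jun: +$1,262.36 → $1,262.36
  Jul: +$1,262.36 − $11,689.44 → -$9,164.72
  Aug: +$1,262.36 → -$7,902.36
  Sep: +$1,262.36 → -$6,640.00
  Oct: +$1,262.36 − $909.84 → -$6,287.48
  Nov: +$1,262.36 → -$5,025.12
  Dec: +$1,262.36 → -$3,762.76
  Jan: +$1,262.36 − $344.04 → -$2,844.44
  Feb: +$1,262.36 → -$1,582.08
  Mar: +$1,262.36 → -$319.72
  Apr: +$1,262.36 − $2,205.00 → -$1,262.36
  May: +$1,262.36 → $0.00
Lowest trial balance = -$9,164.72 (Jul)
Initial deposit = cushion − low point = $1,262.36 − (-$9,164.72) = $10,427.08

$10,427.08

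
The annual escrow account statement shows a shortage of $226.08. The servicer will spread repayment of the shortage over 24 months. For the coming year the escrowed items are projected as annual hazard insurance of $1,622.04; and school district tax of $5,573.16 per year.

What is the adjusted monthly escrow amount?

Hazard insurance = $1,622.04/yr
School district tax = $5,573.16/yr
Total annual escrow = $1,622.04 + $5,573.16 = $7,195.20
Monthly escrow = $7,195.20 ÷ 12 = $599.60
Shortage per month = $226.08 ÷ 24 = $9.42
New monthly escrow = $599.60 + $9.42 = $609.02

$609.02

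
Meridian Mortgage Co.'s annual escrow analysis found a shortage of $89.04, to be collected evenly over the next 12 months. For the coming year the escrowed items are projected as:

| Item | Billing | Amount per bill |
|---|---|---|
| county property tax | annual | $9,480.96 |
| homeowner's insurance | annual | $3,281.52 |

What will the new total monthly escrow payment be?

County property tax: $9,480.96 annually
Homeowner's insurance: $3,281.52 annually
Annual escrow total = $12,762.48
Monthly = $12,762.48 ÷ 12 = $1,063.54
Monthly shortage recovery: $89.04 ÷ 12 = $7.42
New monthly escrow = $1,063.54 + $7.42 = $1,070.96

$1,070.96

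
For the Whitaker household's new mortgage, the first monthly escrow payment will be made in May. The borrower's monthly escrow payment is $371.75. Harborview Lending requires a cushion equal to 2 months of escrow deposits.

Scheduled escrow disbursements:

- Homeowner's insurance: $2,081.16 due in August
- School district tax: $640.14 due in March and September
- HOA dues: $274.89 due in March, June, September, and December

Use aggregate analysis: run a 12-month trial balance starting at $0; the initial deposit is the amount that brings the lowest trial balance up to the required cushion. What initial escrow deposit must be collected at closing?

$2,155.83

Cushion = 2 × $371.75 = $743.50
Trial balance (start $0, +$371.75 each month, − disbursements):
  May: +$371.75 → $371.75
  Jun: +$371.75 − $274.89 → $468.61
  Jul: +$371.75 → $840.36
  Aug: +$371.75 − $2,081.16 → -$869.05
  Sep: +$371.75 − $915.03 → -$1,412.33
  Oct: +$371.75 → -$1,040.58
  Nov: +$371.75 → -$668.83
  Dec: +$371.75 − $274.89 → -$571.97
  Jan: +$371.75 → -$200.22
  Feb: +$371.75 → $171.53
  Mar: +$371.75 − $915.03 → -$371.75
  Apr: +$371.75 → $0.00
Lowest trial balance = -$1,412.33 (Sep)
Initial deposit = cushion − low point = $743.50 − (-$1,412.33) = $2,155.83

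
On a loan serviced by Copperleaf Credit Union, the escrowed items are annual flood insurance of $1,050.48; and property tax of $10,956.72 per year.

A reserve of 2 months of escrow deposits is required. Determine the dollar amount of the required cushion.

$2,001.20

Flood insurance = $1,050.48 annually
Property tax = $10,956.72 annually
Total per year = $1,050.48 + $10,956.72 = $12,007.20
Base monthly escrow = $12,007.20 / 12 = $1,000.60
Cushion = 2 × $1,000.60 = $2,001.20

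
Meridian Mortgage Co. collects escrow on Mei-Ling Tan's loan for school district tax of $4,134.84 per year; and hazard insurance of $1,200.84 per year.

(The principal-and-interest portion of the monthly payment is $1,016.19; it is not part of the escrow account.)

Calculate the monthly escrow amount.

$444.64

School district tax = $4,134.84/yr
Hazard insurance = $1,200.84/yr
Total annual escrow = $4,134.84 + $1,200.84 = $5,335.68
Monthly escrow = $5,335.68 ÷ 12 = $444.64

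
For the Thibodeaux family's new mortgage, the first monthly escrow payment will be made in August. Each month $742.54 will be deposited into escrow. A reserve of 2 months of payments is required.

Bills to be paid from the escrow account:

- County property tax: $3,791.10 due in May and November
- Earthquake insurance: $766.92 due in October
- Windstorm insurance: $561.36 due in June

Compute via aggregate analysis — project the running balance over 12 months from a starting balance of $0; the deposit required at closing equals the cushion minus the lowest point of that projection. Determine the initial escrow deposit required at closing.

$3,072.94

Cushion = 2 × $742.54 = $1,485.08
Trial balance (start $0, +$742.54 each month, − disbursements):
  Aug: +$742.54 → $742.54
  Sep: +$742.54 → $1,485.08
  Oct: +$742.54 − $766.92 → $1,460.70
  Nov: +$742.54 − $3,791.10 → -$1,587.86
  Dec: +$742.54 → -$845.32
  Jan: +$742.54 → -$102.78
  Feb: +$742.54 → $639.76
  Mar: +$742.54 → $1,382.30
  Apr: +$742.54 → $2,124.84
  May: +$742.54 − $3,791.10 → -$923.72
  Jun: +$742.54 − $561.36 → -$742.54
  Jul: +$742.54 → $0.00
Lowest trial balance = -$1,587.86 (Nov)
Initial deposit = cushion − low point = $1,485.08 − (-$1,587.86) = $3,072.94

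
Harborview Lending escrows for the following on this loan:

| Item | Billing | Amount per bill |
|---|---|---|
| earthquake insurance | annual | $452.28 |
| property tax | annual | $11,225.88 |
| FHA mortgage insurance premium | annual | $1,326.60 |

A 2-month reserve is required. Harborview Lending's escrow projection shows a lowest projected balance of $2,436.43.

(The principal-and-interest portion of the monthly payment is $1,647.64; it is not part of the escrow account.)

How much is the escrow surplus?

Earthquake insurance = $452.28/yr
Property tax = $11,225.88/yr
FHA mortgage insurance premium = $1,326.60/yr
Yearly total = $13,004.76
Per month = $13,004.76 / 12 = $1,083.73
Cushion = 2 × $1,083.73 = $2,167.46
Surplus = $2,436.43 − $2,167.46 = $268.97

$268.97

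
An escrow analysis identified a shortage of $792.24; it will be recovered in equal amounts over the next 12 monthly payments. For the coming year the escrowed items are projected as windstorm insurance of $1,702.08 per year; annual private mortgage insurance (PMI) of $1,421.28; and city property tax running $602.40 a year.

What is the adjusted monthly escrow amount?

$376.50

Windstorm insurance = $1,702.08 per year
Private mortgage insurance (PMI) = $1,421.28 per year
City property tax = $602.40 per year
Annual escrow total = $3,725.76
Base monthly escrow = $3,725.76 / 12 = $310.48
Shortage spread = $792.24 ÷ 12 = $66.02/mo
New monthly escrow = $310.48 + $66.02 = $376.50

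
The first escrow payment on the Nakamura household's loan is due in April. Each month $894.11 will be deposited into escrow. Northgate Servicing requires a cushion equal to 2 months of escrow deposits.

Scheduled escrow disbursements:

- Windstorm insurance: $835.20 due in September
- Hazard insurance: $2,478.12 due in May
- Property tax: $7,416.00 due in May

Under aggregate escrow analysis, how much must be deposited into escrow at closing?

Cushion = 2 × $894.11 = $1,788.22
Trial balance (start $0, +$894.11 each month, − disbursements):
  Apr: +$894.11 → $894.11
  May: +$894.11 − $9,894.12 → -$8,105.90
  Jun: +$894.11 → -$7,211.79
  Jul: +$894.11 → -$6,317.68
  Aug: +$894.11 → -$5,423.57
  Sep: +$894.11 − $835.20 → -$5,364.66
  Oct: +$894.11 → -$4,470.55
  Nov: +$894.11 → -$3,576.44
  Dec: +$894.11 → -$2,682.33
  Jan: +$894.11 → -$1,788.22
  Feb: +$894.11 → -$894.11
  Mar: +$894.11 → $0.00
Lowest trial balance = -$8,105.90 (May)
Initial deposit = cushion − low point = $1,788.22 − (-$8,105.90) = $9,894.12

$9,894.12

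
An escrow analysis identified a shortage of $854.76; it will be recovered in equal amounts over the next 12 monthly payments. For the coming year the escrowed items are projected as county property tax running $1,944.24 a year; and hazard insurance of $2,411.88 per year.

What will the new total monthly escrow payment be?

County property tax = $1,944.24 annually
Hazard insurance = $2,411.88 annually
Total annual escrow = $1,944.24 + $2,411.88 = $4,356.12
Monthly escrow = $4,356.12 ÷ 12 = $363.01
Monthly shortage recovery: $854.76 / 12 = $71.23
New monthly escrow = $363.01 + $71.23 = $434.24

$434.24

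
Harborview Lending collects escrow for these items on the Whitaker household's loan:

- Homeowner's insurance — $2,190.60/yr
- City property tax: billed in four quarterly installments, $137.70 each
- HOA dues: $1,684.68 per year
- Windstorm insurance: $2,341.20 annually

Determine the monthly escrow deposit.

$563.94

Homeowner's insurance: $2,190.60 annually
City property tax: $137.70 × 4 = $550.80 annually
HOA dues: $1,684.68 annually
Windstorm insurance: $2,341.20 annually
Total annual escrow = $2,190.60 + $550.80 + $1,684.68 + $2,341.20 = $6,767.28
Base monthly escrow = $6,767.28 ÷ 12 = $563.94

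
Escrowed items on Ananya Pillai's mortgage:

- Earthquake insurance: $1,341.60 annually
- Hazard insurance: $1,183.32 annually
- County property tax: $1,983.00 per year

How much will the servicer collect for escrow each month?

Earthquake insurance: $1,341.60 per year
Hazard insurance: $1,183.32 per year
County property tax: $1,983.00 per year
Total per year = $1,341.60 + $1,183.32 + $1,983.00 = $4,507.92
Per month = $4,507.92 / 12 = $375.66

$375.66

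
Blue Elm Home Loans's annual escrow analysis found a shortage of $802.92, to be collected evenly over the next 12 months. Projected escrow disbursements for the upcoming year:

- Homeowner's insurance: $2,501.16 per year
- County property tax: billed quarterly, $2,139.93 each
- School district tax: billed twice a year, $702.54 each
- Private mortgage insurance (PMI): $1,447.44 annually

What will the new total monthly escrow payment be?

$1,226.36

Homeowner's insurance = $2,501.16 annually
County property tax = $2,139.93 × 4 = $8,559.72 annually
School district tax = $702.54 × 2 = $1,405.08 annually
Private mortgage insurance (PMI) = $1,447.44 annually
Yearly total = $13,913.40
Per month = $13,913.40 / 12 = $1,159.45
Monthly shortage recovery: $802.92 ÷ 12 = $66.91
New monthly escrow = $1,159.45 + $66.91 = $1,226.36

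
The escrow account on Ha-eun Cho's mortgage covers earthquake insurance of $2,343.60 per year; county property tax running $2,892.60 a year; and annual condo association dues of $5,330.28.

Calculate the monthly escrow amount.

$880.54

Earthquake insurance — $2,343.60 per year
County property tax — $2,892.60 per year
Condo association dues — $5,330.28 per year
Total per year = $2,343.60 + $2,892.60 + $5,330.28 = $10,566.48
Base monthly escrow = $10,566.48 ÷ 12 = $880.54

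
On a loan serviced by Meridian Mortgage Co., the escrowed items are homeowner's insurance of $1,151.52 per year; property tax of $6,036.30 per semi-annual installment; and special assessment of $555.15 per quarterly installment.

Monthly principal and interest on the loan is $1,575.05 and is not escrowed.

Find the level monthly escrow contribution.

$1,287.06

Homeowner's insurance: $1,151.52
Property tax: $6,036.30 × 2 = $12,072.60
Special assessment: $555.15 × 4 = $2,220.60
Total annual escrow = $15,444.72
Per month = $15,444.72 / 12 = $1,287.06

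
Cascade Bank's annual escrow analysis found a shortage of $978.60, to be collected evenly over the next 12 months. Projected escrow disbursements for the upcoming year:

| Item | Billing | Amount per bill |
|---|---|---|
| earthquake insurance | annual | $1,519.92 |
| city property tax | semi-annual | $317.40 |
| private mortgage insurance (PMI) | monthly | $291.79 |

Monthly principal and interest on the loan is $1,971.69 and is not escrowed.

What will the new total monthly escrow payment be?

Earthquake insurance — $1,519.92 per year
City property tax — $317.40 × 2 = $634.80 per year
Private mortgage insurance (PMI) — $291.79 × 12 = $3,501.48 per year
Annual escrow total = $5,656.20
Monthly escrow = $5,656.20 ÷ 12 = $471.35
Shortage per month = $978.60 ÷ 12 = $81.55
New monthly escrow = $471.35 + $81.55 = $552.90

$552.90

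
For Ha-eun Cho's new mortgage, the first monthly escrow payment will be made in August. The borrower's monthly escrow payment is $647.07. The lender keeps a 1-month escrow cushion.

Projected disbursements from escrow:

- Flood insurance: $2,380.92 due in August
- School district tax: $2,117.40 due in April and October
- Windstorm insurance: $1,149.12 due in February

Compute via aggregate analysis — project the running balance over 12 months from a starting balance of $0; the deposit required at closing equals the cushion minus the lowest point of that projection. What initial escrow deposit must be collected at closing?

Cushion = 1 × $647.07 = $647.07
Trial balance (start $0, +$647.07 each month, − disbursements):
  Aug: +$647.07 − $2,380.92 → -$1,733.85
  Sep: +$647.07 → -$1,086.78
  Oct: +$647.07 − $2,117.40 → -$2,557.11
  Nov: +$647.07 → -$1,910.04
  Dec: +$647.07 → -$1,262.97
  Jan: +$647.07 → -$615.90
  Feb: +$647.07 − $1,149.12 → -$1,117.95
  Mar: +$647.07 → -$470.88
  Apr: +$647.07 − $2,117.40 → -$1,941.21
  May: +$647.07 → -$1,294.14
  Jun: +$647.07 → -$647.07
  Jul: +$647.07 → $0.00
Lowest trial balance = -$2,557.11 (Oct)
Initial deposit = cushion − low point = $647.07 − (-$2,557.11) = $3,204.18

$3,204.18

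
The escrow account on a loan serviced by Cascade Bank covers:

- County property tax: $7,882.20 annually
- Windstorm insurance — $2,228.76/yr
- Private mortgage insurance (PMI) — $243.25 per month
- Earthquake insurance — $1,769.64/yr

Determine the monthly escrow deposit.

County property tax = $7,882.20 per year
Windstorm insurance = $2,228.76 per year
Private mortgage insurance (PMI) = $243.25 × 12 = $2,919.00 per year
Earthquake insurance = $1,769.64 per year
Combined annual = $7,882.20 + $2,228.76 + $2,919.00 + $1,769.64 = $14,799.60
Base monthly escrow = $14,799.60 / 12 = $1,233.30

$1,233.30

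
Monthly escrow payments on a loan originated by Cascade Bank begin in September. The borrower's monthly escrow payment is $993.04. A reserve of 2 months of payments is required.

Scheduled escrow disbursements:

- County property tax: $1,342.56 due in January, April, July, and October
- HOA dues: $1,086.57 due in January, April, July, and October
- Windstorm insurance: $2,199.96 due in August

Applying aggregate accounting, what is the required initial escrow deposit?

Cushion = 2 × $993.04 = $1,986.08
Trial balance (start $0, +$993.04 each month, − disbursements):
  Sep: +$993.04 → $993.04
  Oct: +$993.04 − $2,429.13 → -$443.05
  Nov: +$993.04 → $549.99
  Dec: +$993.04 → $1,543.03
  Jan: +$993.04 − $2,429.13 → $106.94
  Feb: +$993.04 → $1,099.98
  Mar: +$993.04 → $2,093.02
  Apr: +$993.04 − $2,429.13 → $656.93
  May: +$993.04 → $1,649.97
  Jun: +$993.04 → $2,643.01
  Jul: +$993.04 − $2,429.13 → $1,206.92
  Aug: +$993.04 − $2,199.96 → $0.00
Lowest trial balance = -$443.05 (Oct)
Initial deposit = cushion − low point = $1,986.08 − (-$443.05) = $2,429.13

$2,429.13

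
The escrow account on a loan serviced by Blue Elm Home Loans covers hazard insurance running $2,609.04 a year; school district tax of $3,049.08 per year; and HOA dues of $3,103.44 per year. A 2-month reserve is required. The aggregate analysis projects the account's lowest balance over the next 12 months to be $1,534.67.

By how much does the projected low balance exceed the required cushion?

$74.41

Hazard insurance: $2,609.04/yr
School district tax: $3,049.08/yr
HOA dues: $3,103.44/yr
Total per year = $8,761.56
Monthly = $8,761.56 ÷ 12 = $730.13
Required cushion = 2 × $730.13 = $1,460.26
Excess over cushion: $1,534.67 − $1,460.26 = $74.41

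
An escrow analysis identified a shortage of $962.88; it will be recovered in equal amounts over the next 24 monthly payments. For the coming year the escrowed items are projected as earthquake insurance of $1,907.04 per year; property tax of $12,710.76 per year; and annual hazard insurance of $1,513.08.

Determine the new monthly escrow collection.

$1,384.36

Earthquake insurance = $1,907.04/yr
Property tax = $12,710.76/yr
Hazard insurance = $1,513.08/yr
Total per year = $16,130.88
Per month = $16,130.88 / 12 = $1,344.24
Monthly shortage recovery: $962.88 ÷ 24 = $40.12
New monthly escrow = $1,344.24 + $40.12 = $1,384.36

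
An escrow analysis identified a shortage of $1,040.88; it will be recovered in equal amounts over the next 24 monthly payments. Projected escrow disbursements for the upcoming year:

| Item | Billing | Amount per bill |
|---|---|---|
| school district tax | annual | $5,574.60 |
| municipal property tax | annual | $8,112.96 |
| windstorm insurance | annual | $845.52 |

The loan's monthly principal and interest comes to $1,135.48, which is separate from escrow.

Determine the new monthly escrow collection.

School district tax: $5,574.60 per year
Municipal property tax: $8,112.96 per year
Windstorm insurance: $845.52 per year
Total annual escrow = $14,533.08
Base monthly escrow = $14,533.08 ÷ 12 = $1,211.09
Shortage per month = $1,040.88 ÷ 24 = $43.37
Adjusted monthly = $1,211.09 + $43.37 = $1,254.46

$1,254.46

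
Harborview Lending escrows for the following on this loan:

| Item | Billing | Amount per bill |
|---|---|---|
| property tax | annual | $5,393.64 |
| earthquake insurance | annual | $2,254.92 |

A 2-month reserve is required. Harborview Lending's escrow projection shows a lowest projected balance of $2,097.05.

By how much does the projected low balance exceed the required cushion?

$822.29

Property tax — $5,393.64 annually
Earthquake insurance — $2,254.92 annually
Total per year = $5,393.64 + $2,254.92 = $7,648.56
Base monthly escrow = $7,648.56 / 12 = $637.38
Cushion = 2 × $637.38 = $1,274.76
Surplus = $2,097.05 − $1,274.76 = $822.29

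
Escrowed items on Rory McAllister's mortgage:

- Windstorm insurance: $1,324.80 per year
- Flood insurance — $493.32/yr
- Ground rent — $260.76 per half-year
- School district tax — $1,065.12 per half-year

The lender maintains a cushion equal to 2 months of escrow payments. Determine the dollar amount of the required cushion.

$744.98

Windstorm insurance: $1,324.80 annually
Flood insurance: $493.32 annually
Ground rent: $260.76 × 2 = $521.52 annually
School district tax: $1,065.12 × 2 = $2,130.24 annually
Yearly total = $1,324.80 + $493.32 + $521.52 + $2,130.24 = $4,469.88
Monthly = $4,469.88 ÷ 12 = $372.49
Cushion = 2 × $372.49 = $744.98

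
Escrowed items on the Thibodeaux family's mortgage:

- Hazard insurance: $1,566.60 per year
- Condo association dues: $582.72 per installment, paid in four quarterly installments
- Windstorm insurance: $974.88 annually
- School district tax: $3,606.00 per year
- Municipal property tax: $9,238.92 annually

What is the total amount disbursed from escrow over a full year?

Hazard insurance = $1,566.60/yr
Condo association dues = $582.72 × 4 = $2,330.88/yr
Windstorm insurance = $974.88/yr
School district tax = $3,606.00/yr
Municipal property tax = $9,238.92/yr
Annual escrow total = $1,566.60 + $2,330.88 + $974.88 + $3,606.00 + $9,238.92 = $17,717.28

$17,717.28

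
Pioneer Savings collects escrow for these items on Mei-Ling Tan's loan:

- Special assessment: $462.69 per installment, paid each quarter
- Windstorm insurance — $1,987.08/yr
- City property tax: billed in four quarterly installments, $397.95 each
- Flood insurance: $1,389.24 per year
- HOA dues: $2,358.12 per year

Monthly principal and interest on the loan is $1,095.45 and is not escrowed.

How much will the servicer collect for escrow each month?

$764.75

Special assessment — $462.69 × 4 = $1,850.76
Windstorm insurance — $1,987.08
City property tax — $397.95 × 4 = $1,591.80
Flood insurance — $1,389.24
HOA dues — $2,358.12
Total per year = $9,177.00
Monthly escrow = $9,177.00 / 12 = $764.75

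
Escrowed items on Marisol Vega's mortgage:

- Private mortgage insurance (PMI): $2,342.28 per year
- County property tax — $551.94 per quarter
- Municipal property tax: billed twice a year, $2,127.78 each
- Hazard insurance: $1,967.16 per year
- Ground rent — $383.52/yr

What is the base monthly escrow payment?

Private mortgage insurance (PMI) = $2,342.28
County property tax = $551.94 × 4 = $2,207.76
Municipal property tax = $2,127.78 × 2 = $4,255.56
Hazard insurance = $1,967.16
Ground rent = $383.52
Total annual escrow = $11,156.28
Monthly = $11,156.28 ÷ 12 = $929.69

$929.69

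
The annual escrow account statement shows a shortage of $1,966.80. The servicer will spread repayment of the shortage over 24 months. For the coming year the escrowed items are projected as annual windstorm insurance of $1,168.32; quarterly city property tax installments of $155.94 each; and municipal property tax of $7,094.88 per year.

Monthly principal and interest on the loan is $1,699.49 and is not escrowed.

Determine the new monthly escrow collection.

$822.53

Windstorm insurance: $1,168.32 annually
City property tax: $155.94 × 4 = $623.76 annually
Municipal property tax: $7,094.88 annually
Total per year = $1,168.32 + $623.76 + $7,094.88 = $8,886.96
Monthly escrow = $8,886.96 / 12 = $740.58
Shortage per month = $1,966.80 / 24 = $81.95
Adjusted monthly = $740.58 + $81.95 = $822.53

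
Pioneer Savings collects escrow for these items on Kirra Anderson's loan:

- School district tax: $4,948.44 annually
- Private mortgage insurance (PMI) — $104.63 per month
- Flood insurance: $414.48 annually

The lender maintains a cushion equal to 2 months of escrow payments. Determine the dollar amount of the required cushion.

School district tax = $4,948.44 per year
Private mortgage insurance (PMI) = $104.63 × 12 = $1,255.56 per year
Flood insurance = $414.48 per year
Combined annual = $4,948.44 + $1,255.56 + $414.48 = $6,618.48
Monthly = $6,618.48 ÷ 12 = $551.54
Required cushion = 2 × $551.54 = $1,103.08

$1,103.08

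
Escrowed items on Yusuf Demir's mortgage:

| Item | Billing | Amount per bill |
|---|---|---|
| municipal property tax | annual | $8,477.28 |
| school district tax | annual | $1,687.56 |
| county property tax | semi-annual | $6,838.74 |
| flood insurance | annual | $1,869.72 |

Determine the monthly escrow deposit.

Municipal property tax = $8,477.28 per year
School district tax = $1,687.56 per year
County property tax = $6,838.74 × 2 = $13,677.48 per year
Flood insurance = $1,869.72 per year
Total per year = $25,712.04
Base monthly escrow = $25,712.04 ÷ 12 = $2,142.67

$2,142.67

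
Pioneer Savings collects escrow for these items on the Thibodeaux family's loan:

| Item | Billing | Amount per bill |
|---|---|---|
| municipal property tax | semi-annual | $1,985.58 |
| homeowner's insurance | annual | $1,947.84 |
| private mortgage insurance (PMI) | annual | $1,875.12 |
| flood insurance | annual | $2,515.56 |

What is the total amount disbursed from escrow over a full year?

Municipal property tax: $1,985.58 × 2 = $3,971.16
Homeowner's insurance: $1,947.84
Private mortgage insurance (PMI): $1,875.12
Flood insurance: $2,515.56
Total annual escrow = $3,971.16 + $1,947.84 + $1,875.12 + $2,515.56 = $10,309.68

$10,309.68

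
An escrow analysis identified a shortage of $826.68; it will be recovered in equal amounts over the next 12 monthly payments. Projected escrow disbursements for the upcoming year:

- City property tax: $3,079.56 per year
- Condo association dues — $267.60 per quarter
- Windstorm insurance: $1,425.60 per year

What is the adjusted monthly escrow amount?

City property tax — $3,079.56/yr
Condo association dues — $267.60 × 4 = $1,070.40/yr
Windstorm insurance — $1,425.60/yr
Yearly total = $5,575.56
Per month = $5,575.56 ÷ 12 = $464.63
Monthly shortage recovery: $826.68 ÷ 12 = $68.89
Adjusted monthly = $464.63 + $68.89 = $533.52

$533.52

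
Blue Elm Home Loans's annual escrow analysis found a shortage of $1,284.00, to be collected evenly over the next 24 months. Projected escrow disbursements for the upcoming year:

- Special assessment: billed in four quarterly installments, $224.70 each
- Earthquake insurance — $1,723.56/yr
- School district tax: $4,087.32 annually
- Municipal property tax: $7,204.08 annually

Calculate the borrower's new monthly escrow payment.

Special assessment = $224.70 × 4 = $898.80 annually
Earthquake insurance = $1,723.56 annually
School district tax = $4,087.32 annually
Municipal property tax = $7,204.08 annually
Total annual escrow = $898.80 + $1,723.56 + $4,087.32 + $7,204.08 = $13,913.76
Monthly escrow = $13,913.76 / 12 = $1,159.48
Shortage spread = $1,284.00 / 24 = $53.50/mo
Adjusted monthly = $1,159.48 + $53.50 = $1,212.98

$1,212.98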